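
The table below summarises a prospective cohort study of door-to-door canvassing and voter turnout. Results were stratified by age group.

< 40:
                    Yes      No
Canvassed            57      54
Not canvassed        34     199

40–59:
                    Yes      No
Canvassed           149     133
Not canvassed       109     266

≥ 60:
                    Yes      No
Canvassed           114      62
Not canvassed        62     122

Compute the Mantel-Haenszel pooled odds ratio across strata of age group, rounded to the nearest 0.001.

OR_MH = Σ(aᵢdᵢ/nᵢ) / Σ(bᵢcᵢ/nᵢ), where nᵢ is the stratum total.
Stratum 1 (< 40): n = 344; a·d/n = 57·199/344 = 32.9738; b·c/n = 54·34/344 = 5.3372
Stratum 2 (40–59): n = 657; a·d/n = 149·266/657 = 60.3257; b·c/n = 133·109/657 = 22.0654
Stratum 3 (≥ 60): n = 360; a·d/n = 114·122/360 = 38.6333; b·c/n = 62·62/360 = 10.6778
OR_MH = (32.9738 + 60.3257 + 38.6333) / (5.3372 + 22.0654 + 10.6778) = 131.9329 / 38.0804 = 3.46458

3.465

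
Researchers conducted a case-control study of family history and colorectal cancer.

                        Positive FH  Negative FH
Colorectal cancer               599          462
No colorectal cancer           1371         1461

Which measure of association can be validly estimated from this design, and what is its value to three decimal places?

1.382

Reading the table with exposure as columns: a = 599 (Positive FH, case), b = 1371 (Positive FH, non-case), c = 462 (Negative FH, case), d = 1461.
This is a case-control study: participants were sampled on outcome status, so risks in the source population cannot be estimated directly — relative risk is not valid here. The odds ratio is the appropriate measure.
OR = (a·d)/(b·c) = (599 × 1461) / (1371 × 462) = 875139 / 633402 = 1.38165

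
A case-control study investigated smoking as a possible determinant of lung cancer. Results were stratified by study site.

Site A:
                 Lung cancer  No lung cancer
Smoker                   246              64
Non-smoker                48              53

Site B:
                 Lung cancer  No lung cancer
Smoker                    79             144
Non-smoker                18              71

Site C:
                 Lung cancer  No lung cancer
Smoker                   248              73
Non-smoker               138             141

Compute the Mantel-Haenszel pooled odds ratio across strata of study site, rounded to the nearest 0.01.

3.32

OR_MH = Σ(aᵢdᵢ/nᵢ) / Σ(bᵢcᵢ/nᵢ), where nᵢ is the stratum total.
Stratum 1 (Site A): n = 411; a·d/n = 246·53/411 = 31.7226; b·c/n = 64·48/411 = 7.4745
Stratum 2 (Site B): n = 312; a·d/n = 79·71/312 = 17.9776; b·c/n = 144·18/312 = 8.3077
Stratum 3 (Site C): n = 600; a·d/n = 248·141/600 = 58.2800; b·c/n = 73·138/600 = 16.7900
OR_MH = (31.7226 + 17.9776 + 58.2800) / (7.4745 + 8.3077 + 16.7900) = 107.9802 / 32.5721 = 3.31511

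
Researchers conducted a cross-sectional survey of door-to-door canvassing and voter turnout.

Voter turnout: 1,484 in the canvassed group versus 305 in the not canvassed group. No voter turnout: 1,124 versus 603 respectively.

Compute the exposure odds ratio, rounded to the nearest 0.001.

From the description: a = 1484, b = 1124, c = 305, d = 603.
OR = (a·d)/(b·c) = (1484 × 603) / (1124 × 305) = 894852 / 342820 = 2.61027
The odds of voter turnout are about 2.61 times as high in the canvassed group.

2.610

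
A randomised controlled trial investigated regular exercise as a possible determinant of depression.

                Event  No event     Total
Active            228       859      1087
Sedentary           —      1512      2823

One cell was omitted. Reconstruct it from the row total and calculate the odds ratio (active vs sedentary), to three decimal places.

0.306

The missing cell is in the unexposed row: 2823 − 1512 = 1311.
So a = 228, b = 859, c = 1311, d = 1512.
OR = (a·d)/(b·c) = (228 × 1512) / (859 × 1311) = 344736 / 1126149 = 0.30612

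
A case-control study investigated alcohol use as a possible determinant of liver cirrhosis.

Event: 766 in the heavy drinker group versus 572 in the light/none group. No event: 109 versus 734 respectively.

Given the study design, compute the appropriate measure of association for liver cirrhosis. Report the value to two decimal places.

9.02

From the description: a = 766, b = 109, c = 572, d = 734.
This is a case-control study: participants were sampled on outcome status, so risks in the source population cannot be estimated directly — relative risk is not valid here. The odds ratio is the appropriate measure.
OR = (a·d)/(b·c) = (766 × 734) / (109 × 572) = 562244 / 62348 = 9.01784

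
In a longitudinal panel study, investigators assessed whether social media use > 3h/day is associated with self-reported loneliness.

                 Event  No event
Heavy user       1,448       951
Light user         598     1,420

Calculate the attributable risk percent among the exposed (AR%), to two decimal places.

Cells: a = 1448, b = 951, c = 598, d = 1420.
Risk in exposed = 1448/2399 = 0.60358; risk in unexposed = 598/2018 = 0.29633.
RR = 0.60358/0.29633 = 2.03685
AR% = (RR − 1)/RR × 100 = (2.03685 − 1)/2.03685 × 100 = 50.9045%

50.90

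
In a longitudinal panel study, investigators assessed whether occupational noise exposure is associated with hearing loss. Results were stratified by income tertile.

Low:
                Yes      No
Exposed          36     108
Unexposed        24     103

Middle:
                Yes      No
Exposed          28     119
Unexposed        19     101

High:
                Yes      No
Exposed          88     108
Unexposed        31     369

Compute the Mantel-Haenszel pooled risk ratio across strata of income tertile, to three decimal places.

RR_MH = Σ(aᵢ·n₀ᵢ/nᵢ) / Σ(cᵢ·n₁ᵢ/nᵢ), with n₁ᵢ = aᵢ+bᵢ (exposed), n₀ᵢ = cᵢ+dᵢ (unexposed), nᵢ = n₁ᵢ+n₀ᵢ.
Stratum 1 (Low): n₁ = 144, n₀ = 127, n = 271; a·n₀/n = 36·127/271 = 16.8708; c·n₁/n = 24·144/271 = 12.7528
Stratum 2 (Middle): n₁ = 147, n₀ = 120, n = 267; a·n₀/n = 28·120/267 = 12.5843; c·n₁/n = 19·147/267 = 10.4607
Stratum 3 (High): n₁ = 196, n₀ = 400, n = 596; a·n₀/n = 88·400/596 = 59.0604; c·n₁/n = 31·196/596 = 10.1946
RR_MH = (16.8708 + 12.5843 + 59.0604) / (12.7528 + 10.4607 + 10.1946) = 88.5155 / 33.4081 = 2.64952

2.650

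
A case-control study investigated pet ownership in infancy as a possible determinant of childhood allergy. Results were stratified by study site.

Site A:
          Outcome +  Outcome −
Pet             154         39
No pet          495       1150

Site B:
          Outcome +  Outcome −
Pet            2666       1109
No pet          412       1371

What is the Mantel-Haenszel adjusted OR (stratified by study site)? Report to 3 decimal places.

OR_MH = Σ(aᵢdᵢ/nᵢ) / Σ(bᵢcᵢ/nᵢ), where nᵢ is the stratum total.
Stratum 1 (Site A): n = 1838; a·d/n = 154·1150/1838 = 96.3547; b·c/n = 39·495/1838 = 10.5033
Stratum 2 (Site B): n = 5558; a·d/n = 2666·1371/5558 = 657.6261; b·c/n = 1109·412/5558 = 82.2073
OR_MH = (96.3547 + 657.6261) / (10.5033 + 82.2073) = 753.9809 / 92.7105 = 8.13263

8.133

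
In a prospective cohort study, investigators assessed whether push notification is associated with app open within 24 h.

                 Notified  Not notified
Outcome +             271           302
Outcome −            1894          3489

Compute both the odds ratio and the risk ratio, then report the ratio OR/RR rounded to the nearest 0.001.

1.052

Reading the table with exposure as columns: a = 271 (Notified, case), b = 1894 (Notified, non-case), c = 302 (Not notified, case), d = 3489.
OR = (271·3489)/(1894·302) = 945519/571988 = 1.65304
Risk in exposed = 271/2165 = 0.12517; risk in unexposed = 302/3791 = 0.07966; RR = 1.57130
OR/RR = 1.65304 / 1.57130 = 1.05202
The outcome is not rare, so the OR lies further from 1 than the RR.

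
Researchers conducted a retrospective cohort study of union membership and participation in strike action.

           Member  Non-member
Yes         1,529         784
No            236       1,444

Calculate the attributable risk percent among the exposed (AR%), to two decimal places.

Reading the table with exposure as columns: a = 1529 (Member, case), b = 236 (Member, non-case), c = 784 (Non-member, case), d = 1444.
Risk in exposed = 1529/1765 = 0.86629; risk in unexposed = 784/2228 = 0.35189.
RR = 0.86629/0.35189 = 2.46185
AR% = (RR − 1)/RR × 100 = (2.46185 − 1)/2.46185 × 100 = 59.3802%

59.38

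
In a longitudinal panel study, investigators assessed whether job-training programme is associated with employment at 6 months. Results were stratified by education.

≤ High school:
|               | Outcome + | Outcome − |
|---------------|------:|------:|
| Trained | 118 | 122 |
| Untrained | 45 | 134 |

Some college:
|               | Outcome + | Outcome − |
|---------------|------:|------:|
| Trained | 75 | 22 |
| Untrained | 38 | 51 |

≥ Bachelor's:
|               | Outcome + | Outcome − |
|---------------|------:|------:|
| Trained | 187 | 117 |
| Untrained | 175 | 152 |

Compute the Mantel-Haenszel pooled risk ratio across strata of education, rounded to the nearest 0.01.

RR_MH = Σ(aᵢ·n₀ᵢ/nᵢ) / Σ(cᵢ·n₁ᵢ/nᵢ), with n₁ᵢ = aᵢ+bᵢ (exposed), n₀ᵢ = cᵢ+dᵢ (unexposed), nᵢ = n₁ᵢ+n₀ᵢ.
Stratum 1 (≤ High school): n₁ = 240, n₀ = 179, n = 419; a·n₀/n = 118·179/419 = 50.4105; c·n₁/n = 45·240/419 = 25.7757
Stratum 2 (Some college): n₁ = 97, n₀ = 89, n = 186; a·n₀/n = 75·89/186 = 35.8871; c·n₁/n = 38·97/186 = 19.8172
Stratum 3 (≥ Bachelor's): n₁ = 304, n₀ = 327, n = 631; a·n₀/n = 187·327/631 = 96.9081; c·n₁/n = 175·304/631 = 84.3106
RR_MH = (50.4105 + 35.8871 + 96.9081) / (25.7757 + 19.8172 + 84.3106) = 183.2057 / 129.9035 = 1.41032

1.41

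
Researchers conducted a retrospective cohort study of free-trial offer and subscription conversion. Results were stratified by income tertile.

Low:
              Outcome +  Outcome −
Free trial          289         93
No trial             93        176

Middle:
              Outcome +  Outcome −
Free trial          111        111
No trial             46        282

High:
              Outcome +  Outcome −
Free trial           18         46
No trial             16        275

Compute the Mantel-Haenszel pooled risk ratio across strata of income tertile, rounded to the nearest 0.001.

RR_MH = Σ(aᵢ·n₀ᵢ/nᵢ) / Σ(cᵢ·n₁ᵢ/nᵢ), with n₁ᵢ = aᵢ+bᵢ (exposed), n₀ᵢ = cᵢ+dᵢ (unexposed), nᵢ = n₁ᵢ+n₀ᵢ.
Stratum 1 (Low): n₁ = 382, n₀ = 269, n = 651; a·n₀/n = 289·269/651 = 119.4178; c·n₁/n = 93·382/651 = 54.5714
Stratum 2 (Middle): n₁ = 222, n₀ = 328, n = 550; a·n₀/n = 111·328/550 = 66.1964; c·n₁/n = 46·222/550 = 18.5673
Stratum 3 (High): n₁ = 64, n₀ = 291, n = 355; a·n₀/n = 18·291/355 = 14.7549; c·n₁/n = 16·64/355 = 2.8845
RR_MH = (119.4178 + 66.1964 + 14.7549) / (54.5714 + 18.5673 + 2.8845) = 200.3691 / 76.0232 = 2.63563

2.636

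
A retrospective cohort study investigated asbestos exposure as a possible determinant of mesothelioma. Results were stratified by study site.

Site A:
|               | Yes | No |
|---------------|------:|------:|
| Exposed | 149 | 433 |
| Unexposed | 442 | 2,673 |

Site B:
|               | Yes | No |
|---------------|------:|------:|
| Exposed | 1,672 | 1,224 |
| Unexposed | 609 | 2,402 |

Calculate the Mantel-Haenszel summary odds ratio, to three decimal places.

OR_MH = Σ(aᵢdᵢ/nᵢ) / Σ(bᵢcᵢ/nᵢ), where nᵢ is the stratum total.
Stratum 1 (Site A): n = 3697; a·d/n = 149·2673/3697 = 107.7298; b·c/n = 433·442/3697 = 51.7679
Stratum 2 (Site B): n = 5907; a·d/n = 1672·2402/5907 = 679.8957; b·c/n = 1224·609/5907 = 126.1920
OR_MH = (107.7298 + 679.8957) / (51.7679 + 126.1920) = 787.6255 / 177.9599 = 4.42586

4.426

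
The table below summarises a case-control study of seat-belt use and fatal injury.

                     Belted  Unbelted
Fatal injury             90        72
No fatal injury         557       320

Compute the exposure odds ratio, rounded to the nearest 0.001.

0.718

Reading the table with exposure as columns: a = 90 (Belted, case), b = 557 (Belted, non-case), c = 72 (Unbelted, case), d = 320.
OR = (a·d)/(b·c) = (90 × 320) / (557 × 72) = 28800 / 40104 = 0.71813
Exposure is associated with lower odds of fatal injury (OR = 0.72 < 1).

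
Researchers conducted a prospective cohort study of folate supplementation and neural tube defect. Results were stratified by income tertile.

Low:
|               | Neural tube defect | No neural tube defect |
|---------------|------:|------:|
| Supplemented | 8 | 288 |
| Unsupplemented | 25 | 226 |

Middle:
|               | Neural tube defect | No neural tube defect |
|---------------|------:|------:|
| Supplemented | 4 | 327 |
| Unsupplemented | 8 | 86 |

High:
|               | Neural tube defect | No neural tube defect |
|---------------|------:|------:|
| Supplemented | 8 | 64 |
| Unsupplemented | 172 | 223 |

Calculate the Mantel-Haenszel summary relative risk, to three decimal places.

RR_MH = Σ(aᵢ·n₀ᵢ/nᵢ) / Σ(cᵢ·n₁ᵢ/nᵢ), with n₁ᵢ = aᵢ+bᵢ (exposed), n₀ᵢ = cᵢ+dᵢ (unexposed), nᵢ = n₁ᵢ+n₀ᵢ.
Stratum 1 (Low): n₁ = 296, n₀ = 251, n = 547; a·n₀/n = 8·251/547 = 3.6709; c·n₁/n = 25·296/547 = 13.5283
Stratum 2 (Middle): n₁ = 331, n₀ = 94, n = 425; a·n₀/n = 4·94/425 = 0.8847; c·n₁/n = 8·331/425 = 6.2306
Stratum 3 (High): n₁ = 72, n₀ = 395, n = 467; a·n₀/n = 8·395/467 = 6.7666; c·n₁/n = 172·72/467 = 26.5182
RR_MH = (3.6709 + 0.8847 + 6.7666) / (13.5283 + 6.2306 + 26.5182) = 11.3222 / 46.2771 = 0.24466

0.245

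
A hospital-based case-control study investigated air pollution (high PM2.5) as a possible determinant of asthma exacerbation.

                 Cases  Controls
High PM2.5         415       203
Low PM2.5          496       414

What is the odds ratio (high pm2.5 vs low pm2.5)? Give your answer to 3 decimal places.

1.706

Cells: a = 415, b = 203, c = 496, d = 414.
OR = (a·d)/(b·c) = (415 × 414) / (203 × 496) = 171810 / 100688 = 1.70636
The odds of asthma exacerbation are about 1.71 times as high in the high pm2.5 group.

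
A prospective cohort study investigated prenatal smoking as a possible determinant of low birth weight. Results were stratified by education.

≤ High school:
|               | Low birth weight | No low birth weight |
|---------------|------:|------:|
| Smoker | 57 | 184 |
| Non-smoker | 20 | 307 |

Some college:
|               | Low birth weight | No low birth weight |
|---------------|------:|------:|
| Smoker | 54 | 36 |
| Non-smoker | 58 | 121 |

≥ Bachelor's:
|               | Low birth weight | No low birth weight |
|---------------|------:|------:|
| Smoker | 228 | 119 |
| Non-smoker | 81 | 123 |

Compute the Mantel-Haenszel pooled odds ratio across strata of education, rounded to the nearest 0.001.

3.340

OR_MH = Σ(aᵢdᵢ/nᵢ) / Σ(bᵢcᵢ/nᵢ), where nᵢ is the stratum total.
Stratum 1 (≤ High school): n = 568; a·d/n = 57·307/568 = 30.8081; b·c/n = 184·20/568 = 6.4789
Stratum 2 (Some college): n = 269; a·d/n = 54·121/269 = 24.2900; b·c/n = 36·58/269 = 7.7621
Stratum 3 (≥ Bachelor's): n = 551; a·d/n = 228·123/551 = 50.8966; b·c/n = 119·81/551 = 17.4936
OR_MH = (30.8081 + 24.2900 + 50.8966) / (6.4789 + 7.7621 + 17.4936) = 105.9946 / 31.7346 = 3.34003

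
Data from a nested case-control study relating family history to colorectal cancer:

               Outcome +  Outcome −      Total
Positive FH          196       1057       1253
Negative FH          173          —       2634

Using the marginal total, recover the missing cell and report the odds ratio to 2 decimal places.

2.64

The missing cell is in the unexposed row: 2634 − 173 = 2461.
So a = 196, b = 1057, c = 173, d = 2461.
OR = (a·d)/(b·c) = (196 × 2461) / (1057 × 173) = 482356 / 182861 = 2.63783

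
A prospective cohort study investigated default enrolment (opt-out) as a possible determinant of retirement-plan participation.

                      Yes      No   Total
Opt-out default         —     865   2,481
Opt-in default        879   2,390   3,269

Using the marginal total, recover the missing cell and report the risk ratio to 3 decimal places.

2.422

The missing cell is in the exposed row: 2481 − 865 = 1616.
So a = 1616, b = 865, c = 879, d = 2390.
RR = [a/(a+b)] / [c/(c+d)] = (1616/2481) / (879/3269) = 0.65135/0.26889 = 2.42237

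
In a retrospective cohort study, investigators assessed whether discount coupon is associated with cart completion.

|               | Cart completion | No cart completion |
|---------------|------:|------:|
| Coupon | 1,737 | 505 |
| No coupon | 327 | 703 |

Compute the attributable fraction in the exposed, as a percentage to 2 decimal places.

Cells: a = 1737, b = 505, c = 327, d = 703.
Risk in exposed = 1737/2242 = 0.77475; risk in unexposed = 327/1030 = 0.31748.
RR = 0.77475/0.31748 = 2.44036
AR% = (RR − 1)/RR × 100 = (2.44036 − 1)/2.44036 × 100 = 59.0224%

59.02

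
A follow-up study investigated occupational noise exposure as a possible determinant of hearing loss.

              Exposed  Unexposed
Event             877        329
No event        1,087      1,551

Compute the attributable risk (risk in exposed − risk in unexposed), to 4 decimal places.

Reading the table with exposure as columns: a = 877 (Exposed, case), b = 1087 (Exposed, non-case), c = 329 (Unexposed, case), d = 1551.
Risk in exposed = 877/1964 = 0.446538; risk in unexposed = 329/1880 = 0.175000.
Risk difference = 0.446538 − 0.175000 = 0.271538

0.2715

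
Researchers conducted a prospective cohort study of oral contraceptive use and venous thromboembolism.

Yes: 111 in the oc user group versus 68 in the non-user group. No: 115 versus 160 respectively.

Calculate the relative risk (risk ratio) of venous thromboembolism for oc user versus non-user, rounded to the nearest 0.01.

1.65

From the description: a = 111, b = 115, c = 68, d = 160.
Risk in exposed = 111/226 = 0.49115; risk in unexposed = 68/228 = 0.29825.
RR = 0.49115 / 0.29825 = 1.64680
The risk among the exposed is 1.65 times that among the unexposed.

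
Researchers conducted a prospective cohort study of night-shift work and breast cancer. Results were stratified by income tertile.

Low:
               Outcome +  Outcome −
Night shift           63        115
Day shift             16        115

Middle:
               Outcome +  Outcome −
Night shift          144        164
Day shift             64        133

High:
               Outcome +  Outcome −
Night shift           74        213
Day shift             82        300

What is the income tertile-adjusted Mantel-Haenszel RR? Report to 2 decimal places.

RR_MH = Σ(aᵢ·n₀ᵢ/nᵢ) / Σ(cᵢ·n₁ᵢ/nᵢ), with n₁ᵢ = aᵢ+bᵢ (exposed), n₀ᵢ = cᵢ+dᵢ (unexposed), nᵢ = n₁ᵢ+n₀ᵢ.
Stratum 1 (Low): n₁ = 178, n₀ = 131, n = 309; a·n₀/n = 63·131/309 = 26.7087; c·n₁/n = 16·178/309 = 9.2168
Stratum 2 (Middle): n₁ = 308, n₀ = 197, n = 505; a·n₀/n = 144·197/505 = 56.1743; c·n₁/n = 64·308/505 = 39.0337
Stratum 3 (High): n₁ = 287, n₀ = 382, n = 669; a·n₀/n = 74·382/669 = 42.2541; c·n₁/n = 82·287/669 = 35.1779
RR_MH = (26.7087 + 56.1743 + 42.2541) / (9.2168 + 39.0337 + 35.1779) = 125.1371 / 83.4284 = 1.49993

1.50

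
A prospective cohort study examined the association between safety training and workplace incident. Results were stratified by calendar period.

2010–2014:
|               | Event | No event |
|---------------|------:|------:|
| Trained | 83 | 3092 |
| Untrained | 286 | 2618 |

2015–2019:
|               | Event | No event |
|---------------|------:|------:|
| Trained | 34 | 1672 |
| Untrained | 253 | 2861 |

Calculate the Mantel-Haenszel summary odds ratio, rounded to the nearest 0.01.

0.24

OR_MH = Σ(aᵢdᵢ/nᵢ) / Σ(bᵢcᵢ/nᵢ), where nᵢ is the stratum total.
Stratum 1 (2010–2014): n = 6079; a·d/n = 83·2618/6079 = 35.7450; b·c/n = 3092·286/6079 = 145.4700
Stratum 2 (2015–2019): n = 4820; a·d/n = 34·2861/4820 = 20.1813; b·c/n = 1672·253/4820 = 87.7627
OR_MH = (35.7450 + 20.1813) / (145.4700 + 87.7627) = 55.9264 / 233.2326 = 0.23979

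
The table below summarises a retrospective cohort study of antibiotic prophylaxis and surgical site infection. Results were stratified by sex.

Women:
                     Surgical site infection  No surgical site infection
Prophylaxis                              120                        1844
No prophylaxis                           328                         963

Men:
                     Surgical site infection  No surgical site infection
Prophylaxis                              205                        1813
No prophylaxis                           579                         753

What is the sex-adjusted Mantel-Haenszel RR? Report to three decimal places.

0.236

RR_MH = Σ(aᵢ·n₀ᵢ/nᵢ) / Σ(cᵢ·n₁ᵢ/nᵢ), with n₁ᵢ = aᵢ+bᵢ (exposed), n₀ᵢ = cᵢ+dᵢ (unexposed), nᵢ = n₁ᵢ+n₀ᵢ.
Stratum 1 (Women): n₁ = 1964, n₀ = 1291, n = 3255; a·n₀/n = 120·1291/3255 = 47.5945; c·n₁/n = 328·1964/3255 = 197.9084
Stratum 2 (Men): n₁ = 2018, n₀ = 1332, n = 3350; a·n₀/n = 205·1332/3350 = 81.5104; c·n₁/n = 579·2018/3350 = 348.7827
RR_MH = (47.5945 + 81.5104) / (197.9084 + 348.7827) = 129.1049 / 546.6911 = 0.23616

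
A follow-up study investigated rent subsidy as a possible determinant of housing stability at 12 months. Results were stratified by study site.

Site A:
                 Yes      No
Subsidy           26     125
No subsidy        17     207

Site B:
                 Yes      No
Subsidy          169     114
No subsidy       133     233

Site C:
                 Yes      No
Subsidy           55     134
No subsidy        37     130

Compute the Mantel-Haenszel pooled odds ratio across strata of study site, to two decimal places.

OR_MH = Σ(aᵢdᵢ/nᵢ) / Σ(bᵢcᵢ/nᵢ), where nᵢ is the stratum total.
Stratum 1 (Site A): n = 375; a·d/n = 26·207/375 = 14.3520; b·c/n = 125·17/375 = 5.6667
Stratum 2 (Site B): n = 649; a·d/n = 169·233/649 = 60.6733; b·c/n = 114·133/649 = 23.3621
Stratum 3 (Site C): n = 356; a·d/n = 55·130/356 = 20.0843; b·c/n = 134·37/356 = 13.9270
OR_MH = (14.3520 + 60.6733 + 20.0843) / (5.6667 + 23.3621 + 13.9270) = 95.1096 / 42.9557 = 2.21413

2.21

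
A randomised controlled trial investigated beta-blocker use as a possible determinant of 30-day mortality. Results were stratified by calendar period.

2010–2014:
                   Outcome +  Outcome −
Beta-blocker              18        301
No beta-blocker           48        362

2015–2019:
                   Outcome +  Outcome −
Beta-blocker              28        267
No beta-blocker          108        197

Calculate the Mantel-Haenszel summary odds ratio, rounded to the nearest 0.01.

0.27

OR_MH = Σ(aᵢdᵢ/nᵢ) / Σ(bᵢcᵢ/nᵢ), where nᵢ is the stratum total.
Stratum 1 (2010–2014): n = 729; a·d/n = 18·362/729 = 8.9383; b·c/n = 301·48/729 = 19.8189
Stratum 2 (2015–2019): n = 600; a·d/n = 28·197/600 = 9.1933; b·c/n = 267·108/600 = 48.0600
OR_MH = (8.9383 + 9.1933) / (19.8189 + 48.0600) = 18.1316 / 67.8789 = 0.26712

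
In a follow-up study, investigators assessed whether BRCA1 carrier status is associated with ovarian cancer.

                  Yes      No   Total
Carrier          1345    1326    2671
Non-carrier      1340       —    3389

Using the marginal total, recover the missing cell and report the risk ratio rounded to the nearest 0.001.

1.274

The missing cell is in the unexposed row: 3389 − 1340 = 2049.
So a = 1345, b = 1326, c = 1340, d = 2049.
RR = [a/(a+b)] / [c/(c+d)] = (1345/2671) / (1340/3389) = 0.50356/0.39540 = 1.27355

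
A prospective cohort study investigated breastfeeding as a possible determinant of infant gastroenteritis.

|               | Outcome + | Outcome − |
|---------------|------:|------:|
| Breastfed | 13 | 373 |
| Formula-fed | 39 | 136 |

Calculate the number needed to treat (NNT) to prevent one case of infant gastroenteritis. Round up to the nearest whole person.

Risk in treated group = 13/386 = 0.03368; risk in control = 39/175 = 0.22286.
Absolute risk reduction = 0.22286 − 0.03368 = 0.18918
NNT = 1 / ARR = 1 / 0.18918 = 5.286 → round up → 6

6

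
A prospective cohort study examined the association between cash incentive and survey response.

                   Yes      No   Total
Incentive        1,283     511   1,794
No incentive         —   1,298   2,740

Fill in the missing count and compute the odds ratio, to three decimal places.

2.260

The missing cell is in the unexposed row: 2740 − 1298 = 1442.
So a = 1283, b = 511, c = 1442, d = 1298.
OR = (a·d)/(b·c) = (1283 × 1298) / (511 × 1442) = 1665334 / 736862 = 2.26004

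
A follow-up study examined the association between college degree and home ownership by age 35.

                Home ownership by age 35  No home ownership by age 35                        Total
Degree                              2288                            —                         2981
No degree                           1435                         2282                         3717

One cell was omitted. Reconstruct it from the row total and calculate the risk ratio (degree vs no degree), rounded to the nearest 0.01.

The missing cell is in the exposed row: 2981 − 2288 = 693.
So a = 2288, b = 693, c = 1435, d = 2282.
RR = [a/(a+b)] / [c/(c+d)] = (2288/2981) / (1435/3717) = 0.76753/0.38606 = 1.98808

1.99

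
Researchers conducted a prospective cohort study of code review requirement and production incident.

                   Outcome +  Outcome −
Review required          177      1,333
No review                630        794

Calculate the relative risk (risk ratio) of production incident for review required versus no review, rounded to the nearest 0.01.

0.26

Cells: a = 177, b = 1333, c = 630, d = 794.
Risk in exposed = 177/1510 = 0.11722; risk in unexposed = 630/1424 = 0.44242.
RR = 0.11722 / 0.44242 = 0.26495
The risk is 74% lower among the exposed than among the unexposed.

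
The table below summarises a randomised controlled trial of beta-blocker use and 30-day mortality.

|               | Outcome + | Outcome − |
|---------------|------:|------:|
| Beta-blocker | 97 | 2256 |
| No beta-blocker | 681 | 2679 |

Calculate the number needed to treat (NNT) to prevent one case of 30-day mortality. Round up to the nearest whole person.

Risk in treated group = 97/2353 = 0.04122; risk in control = 681/3360 = 0.20268.
Absolute risk reduction = 0.20268 − 0.04122 = 0.16145
NNT = 1 / ARR = 1 / 0.16145 = 6.194 → round up → 7

7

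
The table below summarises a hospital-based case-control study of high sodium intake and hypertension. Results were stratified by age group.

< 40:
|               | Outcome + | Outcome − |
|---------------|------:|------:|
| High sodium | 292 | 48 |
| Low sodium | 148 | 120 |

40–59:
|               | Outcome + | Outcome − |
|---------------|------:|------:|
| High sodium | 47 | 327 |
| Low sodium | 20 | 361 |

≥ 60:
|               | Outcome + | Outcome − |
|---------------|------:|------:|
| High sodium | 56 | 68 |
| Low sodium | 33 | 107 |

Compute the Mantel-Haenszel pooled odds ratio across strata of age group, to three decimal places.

OR_MH = Σ(aᵢdᵢ/nᵢ) / Σ(bᵢcᵢ/nᵢ), where nᵢ is the stratum total.
Stratum 1 (< 40): n = 608; a·d/n = 292·120/608 = 57.6316; b·c/n = 48·148/608 = 11.6842
Stratum 2 (40–59): n = 755; a·d/n = 47·361/755 = 22.4728; b·c/n = 327·20/755 = 8.6623
Stratum 3 (≥ 60): n = 264; a·d/n = 56·107/264 = 22.6970; b·c/n = 68·33/264 = 8.5000
OR_MH = (57.6316 + 22.4728 + 22.6970) / (11.6842 + 8.6623 + 8.5000) = 102.8014 / 28.8465 = 3.56374

3.564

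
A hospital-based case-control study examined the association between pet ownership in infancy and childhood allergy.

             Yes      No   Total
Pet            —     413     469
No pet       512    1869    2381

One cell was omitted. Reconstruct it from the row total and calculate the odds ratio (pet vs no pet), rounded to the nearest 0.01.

0.49

The missing cell is in the exposed row: 469 − 413 = 56.
So a = 56, b = 413, c = 512, d = 1869.
OR = (a·d)/(b·c) = (56 × 1869) / (413 × 512) = 104664 / 211456 = 0.49497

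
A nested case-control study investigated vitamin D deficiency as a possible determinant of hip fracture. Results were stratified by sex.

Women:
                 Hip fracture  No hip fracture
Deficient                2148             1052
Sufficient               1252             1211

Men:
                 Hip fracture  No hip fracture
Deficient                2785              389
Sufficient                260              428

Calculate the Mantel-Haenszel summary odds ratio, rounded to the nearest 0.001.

OR_MH = Σ(aᵢdᵢ/nᵢ) / Σ(bᵢcᵢ/nᵢ), where nᵢ is the stratum total.
Stratum 1 (Women): n = 5663; a·d/n = 2148·1211/5663 = 459.3375; b·c/n = 1052·1252/5663 = 232.5806
Stratum 2 (Men): n = 3862; a·d/n = 2785·428/3862 = 308.6432; b·c/n = 389·260/3862 = 26.1885
OR_MH = (459.3375 + 308.6432) / (232.5806 + 26.1885) = 767.9806 / 258.7691 = 2.96782

2.968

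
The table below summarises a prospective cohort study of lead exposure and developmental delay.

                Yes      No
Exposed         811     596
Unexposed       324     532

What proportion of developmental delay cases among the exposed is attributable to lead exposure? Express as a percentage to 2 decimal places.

34.33

Cells: a = 811, b = 596, c = 324, d = 532.
Risk in exposed = 811/1407 = 0.57640; risk in unexposed = 324/856 = 0.37850.
RR = 0.57640/0.37850 = 1.52284
AR% = (RR − 1)/RR × 100 = (1.52284 − 1)/1.52284 × 100 = 34.3334%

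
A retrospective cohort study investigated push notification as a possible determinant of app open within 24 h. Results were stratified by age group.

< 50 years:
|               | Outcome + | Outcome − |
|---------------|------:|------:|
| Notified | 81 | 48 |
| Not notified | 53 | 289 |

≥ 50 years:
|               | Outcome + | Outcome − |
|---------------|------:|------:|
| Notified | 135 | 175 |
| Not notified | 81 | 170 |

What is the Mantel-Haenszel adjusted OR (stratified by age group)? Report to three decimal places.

OR_MH = Σ(aᵢdᵢ/nᵢ) / Σ(bᵢcᵢ/nᵢ), where nᵢ is the stratum total.
Stratum 1 (< 50 years): n = 471; a·d/n = 81·289/471 = 49.7006; b·c/n = 48·53/471 = 5.4013
Stratum 2 (≥ 50 years): n = 561; a·d/n = 135·170/561 = 40.9091; b·c/n = 175·81/561 = 25.2674
OR_MH = (49.7006 + 40.9091) / (5.4013 + 25.2674) = 90.6097 / 30.6687 = 2.95447

2.954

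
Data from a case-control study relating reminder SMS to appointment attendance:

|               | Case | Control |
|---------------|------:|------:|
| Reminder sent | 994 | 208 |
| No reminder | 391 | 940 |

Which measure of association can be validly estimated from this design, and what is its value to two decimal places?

11.49

Cells: a = 994, b = 208, c = 391, d = 940.
This is a case-control study: participants were sampled on outcome status, so risks in the source population cannot be estimated directly — relative risk is not valid here. The odds ratio is the appropriate measure.
OR = (a·d)/(b·c) = (994 × 940) / (208 × 391) = 934360 / 81328 = 11.48879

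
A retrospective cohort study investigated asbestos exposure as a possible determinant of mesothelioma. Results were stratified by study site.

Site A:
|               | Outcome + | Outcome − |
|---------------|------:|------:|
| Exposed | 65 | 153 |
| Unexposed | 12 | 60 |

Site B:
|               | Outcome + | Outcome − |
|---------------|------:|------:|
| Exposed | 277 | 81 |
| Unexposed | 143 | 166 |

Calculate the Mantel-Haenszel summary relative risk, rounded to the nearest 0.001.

1.684

RR_MH = Σ(aᵢ·n₀ᵢ/nᵢ) / Σ(cᵢ·n₁ᵢ/nᵢ), with n₁ᵢ = aᵢ+bᵢ (exposed), n₀ᵢ = cᵢ+dᵢ (unexposed), nᵢ = n₁ᵢ+n₀ᵢ.
Stratum 1 (Site A): n₁ = 218, n₀ = 72, n = 290; a·n₀/n = 65·72/290 = 16.1379; c·n₁/n = 12·218/290 = 9.0207
Stratum 2 (Site B): n₁ = 358, n₀ = 309, n = 667; a·n₀/n = 277·309/667 = 128.3253; c·n₁/n = 143·358/667 = 76.7526
RR_MH = (16.1379 + 128.3253) / (9.0207 + 76.7526) = 144.4633 / 85.7733 = 1.68424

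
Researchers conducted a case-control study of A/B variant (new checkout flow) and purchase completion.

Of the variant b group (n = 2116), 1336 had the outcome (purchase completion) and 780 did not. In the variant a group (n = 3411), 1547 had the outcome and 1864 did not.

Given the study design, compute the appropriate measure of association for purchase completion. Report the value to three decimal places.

2.064

From the description: a = 1336, b = 780, c = 1547, d = 1864.
This is a case-control study: participants were sampled on outcome status, so risks in the source population cannot be estimated directly — relative risk is not valid here. The odds ratio is the appropriate measure.
OR = (a·d)/(b·c) = (1336 × 1864) / (780 × 1547) = 2490304 / 1206660 = 2.06380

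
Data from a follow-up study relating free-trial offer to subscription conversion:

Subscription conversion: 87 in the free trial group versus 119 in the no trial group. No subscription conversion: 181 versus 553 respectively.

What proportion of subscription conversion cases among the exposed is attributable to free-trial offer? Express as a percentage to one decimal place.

From the description: a = 87, b = 181, c = 119, d = 553.
Risk in exposed = 87/268 = 0.32463; risk in unexposed = 119/672 = 0.17708.
RR = 0.32463/0.17708 = 1.83319
AR% = (RR − 1)/RR × 100 = (1.83319 − 1)/1.83319 × 100 = 45.4502%

45.5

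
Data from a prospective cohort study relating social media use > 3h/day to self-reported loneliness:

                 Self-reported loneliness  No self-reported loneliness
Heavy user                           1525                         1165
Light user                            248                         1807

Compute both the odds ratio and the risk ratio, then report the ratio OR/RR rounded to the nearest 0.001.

2.030

Cells: a = 1525, b = 1165, c = 248, d = 1807.
OR = (1525·1807)/(1165·248) = 2755675/288920 = 9.53785
Risk in exposed = 1525/2690 = 0.56691; risk in unexposed = 248/2055 = 0.12068; RR = 4.69762
OR/RR = 9.53785 / 4.69762 = 2.03036
The outcome is not rare, so the OR lies further from 1 than the RR.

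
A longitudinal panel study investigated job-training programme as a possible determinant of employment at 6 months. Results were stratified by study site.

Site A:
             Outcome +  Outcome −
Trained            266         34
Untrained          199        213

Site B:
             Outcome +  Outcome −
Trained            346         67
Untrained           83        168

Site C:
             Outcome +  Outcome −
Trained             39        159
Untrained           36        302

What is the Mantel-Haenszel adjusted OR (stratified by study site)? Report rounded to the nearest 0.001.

OR_MH = Σ(aᵢdᵢ/nᵢ) / Σ(bᵢcᵢ/nᵢ), where nᵢ is the stratum total.
Stratum 1 (Site A): n = 712; a·d/n = 266·213/712 = 79.5758; b·c/n = 34·199/712 = 9.5028
Stratum 2 (Site B): n = 664; a·d/n = 346·168/664 = 87.5422; b·c/n = 67·83/664 = 8.3750
Stratum 3 (Site C): n = 536; a·d/n = 39·302/536 = 21.9739; b·c/n = 159·36/536 = 10.6791
OR_MH = (79.5758 + 87.5422 + 21.9739) / (9.5028 + 8.3750 + 10.6791) = 189.0919 / 28.5569 = 6.62158

6.622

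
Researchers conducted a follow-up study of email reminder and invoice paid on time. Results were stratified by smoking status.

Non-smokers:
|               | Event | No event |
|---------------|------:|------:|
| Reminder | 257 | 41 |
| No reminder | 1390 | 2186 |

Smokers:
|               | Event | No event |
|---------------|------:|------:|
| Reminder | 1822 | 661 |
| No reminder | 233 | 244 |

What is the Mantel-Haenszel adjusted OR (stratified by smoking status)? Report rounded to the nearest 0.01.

4.42

OR_MH = Σ(aᵢdᵢ/nᵢ) / Σ(bᵢcᵢ/nᵢ), where nᵢ is the stratum total.
Stratum 1 (Non-smokers): n = 3874; a·d/n = 257·2186/3874 = 145.0186; b·c/n = 41·1390/3874 = 14.7109
Stratum 2 (Smokers): n = 2960; a·d/n = 1822·244/2960 = 150.1919; b·c/n = 661·233/2960 = 52.0314
OR_MH = (145.0186 + 150.1919) / (14.7109 + 52.0314) = 295.2105 / 66.7423 = 4.42314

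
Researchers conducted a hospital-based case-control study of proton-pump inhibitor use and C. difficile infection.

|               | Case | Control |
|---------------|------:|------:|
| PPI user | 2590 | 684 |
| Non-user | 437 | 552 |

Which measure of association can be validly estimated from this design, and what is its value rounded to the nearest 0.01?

Cells: a = 2590, b = 684, c = 437, d = 552.
This is a hospital-based case-control study: participants were sampled on outcome status, so risks in the source population cannot be estimated directly — relative risk is not valid here. The odds ratio is the appropriate measure.
OR = (a·d)/(b·c) = (2590 × 552) / (684 × 437) = 1429680 / 298908 = 4.78301

4.78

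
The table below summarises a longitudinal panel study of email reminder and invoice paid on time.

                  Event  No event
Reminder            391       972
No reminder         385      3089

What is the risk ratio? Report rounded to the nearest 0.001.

2.589

Cells: a = 391, b = 972, c = 385, d = 3089.
Risk in exposed = 391/1363 = 0.28687; risk in unexposed = 385/3474 = 0.11082.
RR = 0.28687 / 0.11082 = 2.58851
The risk among the exposed is 2.59 times that among the unexposed.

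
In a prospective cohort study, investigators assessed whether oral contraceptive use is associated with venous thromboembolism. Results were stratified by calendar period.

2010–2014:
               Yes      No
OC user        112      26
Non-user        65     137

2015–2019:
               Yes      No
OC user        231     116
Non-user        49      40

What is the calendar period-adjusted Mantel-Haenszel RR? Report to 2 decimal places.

RR_MH = Σ(aᵢ·n₀ᵢ/nᵢ) / Σ(cᵢ·n₁ᵢ/nᵢ), with n₁ᵢ = aᵢ+bᵢ (exposed), n₀ᵢ = cᵢ+dᵢ (unexposed), nᵢ = n₁ᵢ+n₀ᵢ.
Stratum 1 (2010–2014): n₁ = 138, n₀ = 202, n = 340; a·n₀/n = 112·202/340 = 66.5412; c·n₁/n = 65·138/340 = 26.3824
Stratum 2 (2015–2019): n₁ = 347, n₀ = 89, n = 436; a·n₀/n = 231·89/436 = 47.1537; c·n₁/n = 49·347/436 = 38.9977
RR_MH = (66.5412 + 47.1537) / (26.3824 + 38.9977) = 113.6948 / 65.3801 = 1.73898

1.74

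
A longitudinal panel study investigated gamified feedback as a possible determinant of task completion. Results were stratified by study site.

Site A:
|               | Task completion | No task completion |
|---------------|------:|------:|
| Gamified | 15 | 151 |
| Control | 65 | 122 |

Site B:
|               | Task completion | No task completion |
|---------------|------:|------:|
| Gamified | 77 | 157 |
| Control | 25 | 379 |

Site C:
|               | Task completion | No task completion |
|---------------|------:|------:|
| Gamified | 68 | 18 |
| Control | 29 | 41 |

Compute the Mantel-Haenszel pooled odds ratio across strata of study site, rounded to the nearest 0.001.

OR_MH = Σ(aᵢdᵢ/nᵢ) / Σ(bᵢcᵢ/nᵢ), where nᵢ is the stratum total.
Stratum 1 (Site A): n = 353; a·d/n = 15·122/353 = 5.1841; b·c/n = 151·65/353 = 27.8045
Stratum 2 (Site B): n = 638; a·d/n = 77·379/638 = 45.7414; b·c/n = 157·25/638 = 6.1520
Stratum 3 (Site C): n = 156; a·d/n = 68·41/156 = 17.8718; b·c/n = 18·29/156 = 3.3462
OR_MH = (5.1841 + 45.7414 + 17.8718) / (27.8045 + 6.1520 + 3.3462) = 68.7973 / 37.3027 = 1.84430

1.844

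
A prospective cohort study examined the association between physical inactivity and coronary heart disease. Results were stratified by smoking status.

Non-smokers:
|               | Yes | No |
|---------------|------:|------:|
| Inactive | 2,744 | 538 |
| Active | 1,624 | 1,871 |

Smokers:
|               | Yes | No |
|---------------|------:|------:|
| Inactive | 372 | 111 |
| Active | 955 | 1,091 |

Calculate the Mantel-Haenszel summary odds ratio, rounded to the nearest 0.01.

OR_MH = Σ(aᵢdᵢ/nᵢ) / Σ(bᵢcᵢ/nᵢ), where nᵢ is the stratum total.
Stratum 1 (Non-smokers): n = 6777; a·d/n = 2744·1871/6777 = 757.5659; b·c/n = 538·1624/6777 = 128.9231
Stratum 2 (Smokers): n = 2529; a·d/n = 372·1091/2529 = 160.4792; b·c/n = 111·955/2529 = 41.9158
OR_MH = (757.5659 + 160.4792) / (128.9231 + 41.9158) = 918.0451 / 170.8389 = 5.37375

5.37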